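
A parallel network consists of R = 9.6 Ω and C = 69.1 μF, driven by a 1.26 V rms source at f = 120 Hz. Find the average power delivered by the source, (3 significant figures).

ω = 2πf = 754.0 rad/s
X_C = 1/(ωC) = 19.2 Ω
Parallel: admittances add. Y = 1/R + jωC
Y = (0.104 + j0.0521) S
|Y| = 0.116 S → |Z| = 1/|Y| = 8.59 Ω, ∠Z = −∠Y = -26.6°
I = V/|Z| = 147 mA
P = VI cos φ = 1.26 × 0.147 × cos(-26.6°) = 165 mW

165 mW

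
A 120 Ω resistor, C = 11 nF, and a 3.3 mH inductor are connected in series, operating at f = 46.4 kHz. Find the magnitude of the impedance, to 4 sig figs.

ω = 2πf = 291500 rad/s
X_L = ωL = 962.1 Ω
X_C = 1/(ωC) = 311.8 Ω
Net reactance X = X_L − X_C = 650.3 Ω
Z = 120.0 + j650.3 Ω
|Z| = √(120.0² + 650.3²) = 661.2 Ω

661.2 Ω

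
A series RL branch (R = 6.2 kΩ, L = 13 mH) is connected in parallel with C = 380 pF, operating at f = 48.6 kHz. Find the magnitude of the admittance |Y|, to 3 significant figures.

ω = 2πf = 305400 rad/s
X_L = ωL = 3970 Ω
X_C = 1/(ωC) = 8620 Ω
Branch 1 (R+jX_L): Z₁ = 6200 + j3970 Ω, |Z₁| = 7360 Ω
Branch 2 (−jX_C): Z₂ = −j8620 Ω
Parallel: Z = Z₁Z₂/(Z₁+Z₂), |Z| = 8190 Ω, ∠Z = -20.5°
|Y| = 1/|Z| = 122 μS

122 μS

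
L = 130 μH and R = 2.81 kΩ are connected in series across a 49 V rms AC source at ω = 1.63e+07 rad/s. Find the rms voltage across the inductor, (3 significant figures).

X_L = ωL = 2120 Ω
Z = 2810 + j2120 Ω
|Z| = √(2810² + 2120²) = 3520 Ω
I = V/|Z| = 13.9 mA
V_L = I·|Z_L| = 0.0139 × 2120 = 29.5 V

29.5 V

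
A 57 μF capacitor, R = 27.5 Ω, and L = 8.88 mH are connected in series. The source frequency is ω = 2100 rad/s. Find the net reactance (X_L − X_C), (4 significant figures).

10.29 Ω

X_L = ωL = 18.65 Ω
X_C = 1/(ωC) = 8.354 Ω
X = 18.65 − 8.354 = 10.29 Ω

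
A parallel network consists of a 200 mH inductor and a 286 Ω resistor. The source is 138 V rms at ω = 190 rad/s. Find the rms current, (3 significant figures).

X_L = ωL = 38.0 Ω
Parallel: admittances add. Y = 1/R + 1/(jωL)
Y = (0.00350 − j0.0263) S
|Y| = 0.0265 S → |Z| = 1/|Y| = 37.7 Ω, ∠Z = −∠Y = 82.4°
I = V/|Z| = 138/37.7 = 3.66 A

3.66 A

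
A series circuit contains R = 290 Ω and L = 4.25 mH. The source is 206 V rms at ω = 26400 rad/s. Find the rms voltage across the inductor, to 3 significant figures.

X_L = ωL = 112 Ω
Z = 290 + j112 Ω
|Z| = √(290² + 112²) = 311 Ω
I = V/|Z| = 662 mA
V_L = I·|Z_L| = 0.662 × 112 = 74.3 V

74.3 V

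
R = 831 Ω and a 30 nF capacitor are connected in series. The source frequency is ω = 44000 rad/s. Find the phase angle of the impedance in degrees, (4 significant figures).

-42.35°

X_C = 1/(ωC) = 757.6 Ω
Z = 831.0 − j757.6 Ω
|Z| = √(831.0² + 757.6²) = 1124 Ω
∠Z = arctan(-757.6/831.0) = -42.35°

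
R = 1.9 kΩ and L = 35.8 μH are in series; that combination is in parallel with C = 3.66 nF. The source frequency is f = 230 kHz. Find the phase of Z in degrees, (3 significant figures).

-84.3°

ω = 2πf = 1.445e+06 rad/s
X_L = ωL = 51.7 Ω
X_C = 1/(ωC) = 189 Ω
Branch 1 (R+jX_L): Z₁ = 1900 + j51.7 Ω, |Z₁| = 1900 Ω
Branch 2 (−jX_C): Z₂ = −j189 Ω
Parallel: Z = Z₁Z₂/(Z₁+Z₂), |Z| = 189 Ω, ∠Z = -84.3°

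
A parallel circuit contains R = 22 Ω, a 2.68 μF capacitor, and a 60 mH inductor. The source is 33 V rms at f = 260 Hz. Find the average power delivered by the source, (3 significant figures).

49.5 W

ω = 2πf = 1634 rad/s
X_L = ωL = 98.0 Ω
X_C = 1/(ωC) = 228 Ω
Parallel: admittances add. Y = 1/R + 1/(jωL) + jωC
Y = (0.0455 − j0.00582) S
|Y| = 0.0458 S → |Z| = 1/|Y| = 21.8 Ω, ∠Z = −∠Y = 7.30°
I = V/|Z| = 1.51 A
P = VI cos φ = 33 × 1.51 × cos(7.30°) = 49.5 W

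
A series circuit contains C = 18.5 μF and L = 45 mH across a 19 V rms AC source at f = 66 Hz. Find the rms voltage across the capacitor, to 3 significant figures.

22.2 V

ω = 2πf = 414.7 rad/s
X_L = ωL = 18.7 Ω
X_C = 1/(ωC) = 130 Ω
Net reactance X = X_L − X_C = -112 Ω
Z = − j112 Ω
|Z| = √(0² + 112²) = 112 Ω
I = V/|Z| = 170 mA
V_C = I·|Z_C| = 0.170 × 130 = 22.2 V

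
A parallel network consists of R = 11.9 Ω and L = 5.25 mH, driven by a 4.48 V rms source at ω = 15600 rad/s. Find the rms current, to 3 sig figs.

380 mA

X_L = ωL = 81.9 Ω
Parallel: admittances add. Y = 1/R + 1/(jωL)
Y = (0.0840 − j0.0122) S
|Y| = 0.0849 S → |Z| = 1/|Y| = 11.8 Ω, ∠Z = −∠Y = 8.27°
I = V/|Z| = 4.48/11.8 = 380 mA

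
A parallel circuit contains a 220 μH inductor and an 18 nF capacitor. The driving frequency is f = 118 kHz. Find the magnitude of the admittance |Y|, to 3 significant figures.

ω = 2πf = 741400 rad/s
X_L = ωL = 163 Ω
X_C = 1/(ωC) = 74.9 Ω
Parallel: admittances add. Y = 1/(jωL) + jωC
Y = (0 + j0.00721) S
|Y| = 0.00721 S → |Z| = 1/|Y| = 139 Ω, ∠Z = −∠Y = -90.0°

7.21 mS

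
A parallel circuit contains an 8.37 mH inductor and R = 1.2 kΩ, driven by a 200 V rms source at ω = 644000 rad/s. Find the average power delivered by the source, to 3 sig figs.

33.3 W

X_L = ωL = 5390 Ω
Parallel: admittances add. Y = 1/R + 1/(jωL)
Y = (0.000833 − j0.000186) S
|Y| = 0.000854 S → |Z| = 1/|Y| = 1170 Ω, ∠Z = −∠Y = 12.6°
I = V/|Z| = 171 mA
P = VI cos φ = 200 × 0.171 × cos(12.6°) = 33.3 W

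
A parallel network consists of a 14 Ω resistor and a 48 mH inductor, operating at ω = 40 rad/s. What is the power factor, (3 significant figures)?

0.136

X_L = ωL = 1.92 Ω
Parallel: admittances add. Y = 1/R + 1/(jωL)
Y = (0.0714 − j0.521) S
|Y| = 0.526 S → |Z| = 1/|Y| = 1.90 Ω, ∠Z = −∠Y = 82.2°
cos φ = cos(82.2°) = 0.136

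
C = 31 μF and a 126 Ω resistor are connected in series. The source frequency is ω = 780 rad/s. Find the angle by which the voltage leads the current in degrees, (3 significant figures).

-18.2°

X_C = 1/(ωC) = 41.4 Ω
Z = 126 − j41.4 Ω
|Z| = √(126² + 41.4²) = 133 Ω
∠Z = arctan(-41.4/126) = -18.2°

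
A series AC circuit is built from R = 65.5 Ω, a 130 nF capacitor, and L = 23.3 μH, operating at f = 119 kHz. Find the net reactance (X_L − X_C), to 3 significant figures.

ω = 2πf = 747700 rad/s
X_L = ωL = 17.4 Ω
X_C = 1/(ωC) = 10.3 Ω
X = 17.4 − 10.3 = 7.13 Ω

7.13 Ω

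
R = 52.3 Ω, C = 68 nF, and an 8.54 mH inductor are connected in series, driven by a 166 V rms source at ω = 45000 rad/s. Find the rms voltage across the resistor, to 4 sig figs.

111.7 V

X_L = ωL = 384.3 Ω
X_C = 1/(ωC) = 326.8 Ω
Net reactance X = X_L − X_C = 57.50 Ω
Z = 52.30 + j57.50 Ω
|Z| = √(52.30² + 57.50²) = 77.73 Ω
I = V/|Z| = 2.136 A
V_R = I·|Z_R| = 2.136 × 52.30 = 111.7 V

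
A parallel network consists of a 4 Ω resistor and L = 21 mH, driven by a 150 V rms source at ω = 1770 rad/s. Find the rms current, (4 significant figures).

X_L = ωL = 37.17 Ω
Parallel: admittances add. Y = 1/R + 1/(jωL)
Y = (0.2500 − j0.02690) S
|Y| = 0.2514 S → |Z| = 1/|Y| = 3.977 Ω, ∠Z = −∠Y = 6.142°
I = V/|Z| = 150/3.977 = 37.72 A

37.72 A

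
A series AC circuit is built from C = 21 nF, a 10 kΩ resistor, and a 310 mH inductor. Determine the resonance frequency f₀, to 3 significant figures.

ω₀ = 1/√(LC) = 1/√(0.31 × 2.1e-08) = 12390 rad/s
f₀ = ω₀/(2π) = 1.97 kHz

1.97 kHz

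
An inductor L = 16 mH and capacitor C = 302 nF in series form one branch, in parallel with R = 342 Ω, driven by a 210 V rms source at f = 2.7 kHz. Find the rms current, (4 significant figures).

ω = 2πf = 16960 rad/s
X_L = ωL = 271.4 Ω
X_C = 1/(ωC) = 195.2 Ω
Branch 1: Z₁ = R = 342.0 Ω
Branch 2 (series LC): Z₂ = j(X_L − X_C) = j76.25 Ω
Parallel: Z = Z₁Z₂/(Z₁+Z₂), |Z| = 74.42 Ω, ∠Z = 77.43°
I = V/|Z| = 210/74.42 = 2.822 A

2.822 A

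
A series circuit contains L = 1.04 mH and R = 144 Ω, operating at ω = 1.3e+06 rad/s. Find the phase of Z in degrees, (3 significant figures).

83.9°

X_L = ωL = 1350 Ω
Z = 144 + j1350 Ω
|Z| = √(144² + 1350²) = 1360 Ω
∠Z = arctan(1350/144) = 83.9°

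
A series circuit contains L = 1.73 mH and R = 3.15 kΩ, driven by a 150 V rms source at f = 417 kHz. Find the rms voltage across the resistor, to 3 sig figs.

ω = 2πf = 2.62e+06 rad/s
X_L = ωL = 4530 Ω
Z = 3150 + j4530 Ω
|Z| = √(3150² + 4530²) = 5520 Ω
I = V/|Z| = 27.2 mA
V_R = I·|Z_R| = 0.0272 × 3150 = 85.6 V

85.6 V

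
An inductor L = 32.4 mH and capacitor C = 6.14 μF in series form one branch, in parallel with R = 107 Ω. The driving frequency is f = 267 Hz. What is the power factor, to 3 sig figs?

ω = 2πf = 1678 rad/s
X_L = ωL = 54.4 Ω
X_C = 1/(ωC) = 97.1 Ω
Branch 1: Z₁ = R = 107 Ω
Branch 2 (series LC): Z₂ = j(X_L − X_C) = −j42.7 Ω
Parallel: Z = Z₁Z₂/(Z₁+Z₂), |Z| = 39.7 Ω, ∠Z = -68.2°
cos φ = cos(-68.2°) = 0.371

0.371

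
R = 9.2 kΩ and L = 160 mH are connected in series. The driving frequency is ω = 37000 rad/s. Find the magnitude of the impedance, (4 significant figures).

X_L = ωL = 5920 Ω
Z = 9200 + j5920 Ω
|Z| = √(9200² + 5920²) = 10940 Ω

10940 Ω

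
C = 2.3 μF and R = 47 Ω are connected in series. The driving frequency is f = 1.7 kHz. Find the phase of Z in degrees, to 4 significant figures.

ω = 2πf = 10680 rad/s
X_C = 1/(ωC) = 40.70 Ω
Z = 47.00 − j40.70 Ω
|Z| = √(47.00² + 40.70²) = 62.18 Ω
∠Z = arctan(-40.70/47.00) = -40.89°

-40.89°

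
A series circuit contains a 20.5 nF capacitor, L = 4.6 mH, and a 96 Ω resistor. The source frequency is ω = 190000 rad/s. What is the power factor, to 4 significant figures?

0.1537

X_L = ωL = 874.0 Ω
X_C = 1/(ωC) = 256.7 Ω
Net reactance X = X_L − X_C = 617.3 Ω
Z = 96.00 + j617.3 Ω
|Z| = √(96.00² + 617.3²) = 624.7 Ω
∠Z = arctan(617.3/96.00) = 81.16°
cos φ = cos(81.16°) = 0.1537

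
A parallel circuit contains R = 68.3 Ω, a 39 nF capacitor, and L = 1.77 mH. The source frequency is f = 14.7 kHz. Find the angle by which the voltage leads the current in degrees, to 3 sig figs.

9.75°

ω = 2πf = 92360 rad/s
X_L = ωL = 163 Ω
X_C = 1/(ωC) = 278 Ω
Parallel: admittances add. Y = 1/R + 1/(jωL) + jωC
Y = (0.0146 − j0.00251) S
|Y| = 0.0149 S → |Z| = 1/|Y| = 67.3 Ω, ∠Z = −∠Y = 9.75°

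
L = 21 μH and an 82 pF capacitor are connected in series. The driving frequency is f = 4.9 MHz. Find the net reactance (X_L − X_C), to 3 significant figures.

250 Ω

ω = 2πf = 3.079e+07 rad/s
X_L = ωL = 647 Ω
X_C = 1/(ωC) = 396 Ω
X = 647 − 396 = 250 Ω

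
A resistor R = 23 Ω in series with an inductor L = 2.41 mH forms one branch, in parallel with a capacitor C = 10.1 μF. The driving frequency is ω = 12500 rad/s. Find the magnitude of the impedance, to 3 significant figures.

9.39 Ω

X_L = ωL = 30.1 Ω
X_C = 1/(ωC) = 7.92 Ω
Branch 1 (R+jX_L): Z₁ = 23.0 + j30.1 Ω, |Z₁| = 37.9 Ω
Branch 2 (−jX_C): Z₂ = −j7.92 Ω
Parallel: Z = Z₁Z₂/(Z₁+Z₂), |Z| = 9.39 Ω, ∠Z = -81.4°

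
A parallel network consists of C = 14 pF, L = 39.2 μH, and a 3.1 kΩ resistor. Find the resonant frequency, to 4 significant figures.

6.794 MHz

ω₀ = 1/√(LC) = 1/√(3.92e-05 × 1.4e-11) = 4.269e+07 rad/s
f₀ = ω₀/(2π) = 6.794 MHz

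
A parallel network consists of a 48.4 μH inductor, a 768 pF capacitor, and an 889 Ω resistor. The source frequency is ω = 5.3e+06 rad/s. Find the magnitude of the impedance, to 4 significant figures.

878.8 Ω

X_L = ωL = 256.5 Ω
X_C = 1/(ωC) = 245.7 Ω
Parallel: admittances add. Y = 1/R + 1/(jωL) + jωC
Y = (0.001125 + j0.0001721) S
|Y| = 0.001138 S → |Z| = 1/|Y| = 878.8 Ω, ∠Z = −∠Y = -8.697°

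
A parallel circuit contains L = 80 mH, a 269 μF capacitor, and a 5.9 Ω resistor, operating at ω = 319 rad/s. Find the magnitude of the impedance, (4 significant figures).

X_L = ωL = 25.52 Ω
X_C = 1/(ωC) = 11.65 Ω
Parallel: admittances add. Y = 1/R + 1/(jωL) + jωC
Y = (0.1695 + j0.04663) S
|Y| = 0.1758 S → |Z| = 1/|Y| = 5.689 Ω, ∠Z = −∠Y = -15.38°

5.689 Ω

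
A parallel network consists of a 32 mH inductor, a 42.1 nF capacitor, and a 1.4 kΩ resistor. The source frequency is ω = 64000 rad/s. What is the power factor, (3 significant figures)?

X_L = ωL = 2050 Ω
X_C = 1/(ωC) = 371 Ω
Parallel: admittances add. Y = 1/R + 1/(jωL) + jωC
Y = (0.000714 + j0.00221) S
|Y| = 0.00232 S → |Z| = 1/|Y| = 431 Ω, ∠Z = −∠Y = -72.1°
cos φ = cos(-72.1°) = 0.308

0.308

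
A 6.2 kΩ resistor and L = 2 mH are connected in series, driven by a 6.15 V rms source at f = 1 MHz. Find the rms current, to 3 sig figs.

439 μA

ω = 2πf = 6.283e+06 rad/s
X_L = ωL = 12600 Ω
Z = 6200 + j12600 Ω
|Z| = √(6200² + 12600²) = 14000 Ω
I = V/|Z| = 6.15/14000 = 439 μA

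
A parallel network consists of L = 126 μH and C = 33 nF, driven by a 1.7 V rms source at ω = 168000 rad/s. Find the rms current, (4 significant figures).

X_L = ωL = 21.17 Ω
X_C = 1/(ωC) = 180.4 Ω
Parallel: admittances add. Y = 1/(jωL) + jωC
Y = (0 − j0.04170) S
|Y| = 0.04170 S → |Z| = 1/|Y| = 23.98 Ω, ∠Z = −∠Y = 90.00°
I = V/|Z| = 1.7/23.98 = 70.89 mA

70.89 mA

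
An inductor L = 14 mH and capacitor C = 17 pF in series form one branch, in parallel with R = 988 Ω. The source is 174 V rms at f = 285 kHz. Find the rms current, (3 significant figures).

178 mA

ω = 2πf = 1.791e+06 rad/s
X_L = ωL = 25100 Ω
X_C = 1/(ωC) = 32800 Ω
Branch 1: Z₁ = R = 988 Ω
Branch 2 (series LC): Z₂ = j(X_L − X_C) = −j7780 Ω
Parallel: Z = Z₁Z₂/(Z₁+Z₂), |Z| = 980 Ω, ∠Z = -7.24°
I = V/|Z| = 174/980 = 178 mA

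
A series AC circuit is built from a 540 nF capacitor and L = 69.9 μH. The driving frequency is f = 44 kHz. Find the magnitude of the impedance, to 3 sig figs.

ω = 2πf = 276500 rad/s
X_L = ωL = 19.3 Ω
X_C = 1/(ωC) = 6.70 Ω
Net reactance X = X_L − X_C = 12.6 Ω
Z = j12.6 Ω
|Z| = √(0² + 12.6²) = 12.6 Ω

12.6 Ω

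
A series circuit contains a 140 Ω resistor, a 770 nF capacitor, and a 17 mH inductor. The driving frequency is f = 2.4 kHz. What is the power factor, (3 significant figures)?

ω = 2πf = 15080 rad/s
X_L = ωL = 256 Ω
X_C = 1/(ωC) = 86.1 Ω
Net reactance X = X_L − X_C = 170 Ω
Z = 140 + j170 Ω
|Z| = √(140² + 170²) = 220 Ω
∠Z = arctan(170/140) = 50.6°
cos φ = cos(50.6°) = 0.635

0.635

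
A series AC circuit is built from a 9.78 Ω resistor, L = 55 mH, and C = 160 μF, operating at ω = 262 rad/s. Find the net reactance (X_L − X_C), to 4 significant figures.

-9.445 Ω

X_L = ωL = 14.41 Ω
X_C = 1/(ωC) = 23.85 Ω
X = 14.41 − 23.85 = -9.445 Ω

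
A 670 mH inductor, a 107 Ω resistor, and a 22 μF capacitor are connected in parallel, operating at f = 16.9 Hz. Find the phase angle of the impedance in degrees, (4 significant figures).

51.43°

ω = 2πf = 106.2 rad/s
X_L = ωL = 71.14 Ω
X_C = 1/(ωC) = 428.1 Ω
Parallel: admittances add. Y = 1/R + 1/(jωL) + jωC
Y = (0.009346 − j0.01172) S
|Y| = 0.01499 S → |Z| = 1/|Y| = 66.71 Ω, ∠Z = −∠Y = 51.43°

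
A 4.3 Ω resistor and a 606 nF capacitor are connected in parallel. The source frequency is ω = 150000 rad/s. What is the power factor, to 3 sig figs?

0.931

X_C = 1/(ωC) = 11.0 Ω
Parallel: admittances add. Y = 1/R + jωC
Y = (0.233 + j0.0909) S
|Y| = 0.250 S → |Z| = 1/|Y| = 4.00 Ω, ∠Z = −∠Y = -21.3°
cos φ = cos(-21.3°) = 0.931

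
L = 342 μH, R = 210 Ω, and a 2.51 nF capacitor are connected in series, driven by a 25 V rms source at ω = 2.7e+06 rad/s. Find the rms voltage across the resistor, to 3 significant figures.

6.53 V

X_L = ωL = 923 Ω
X_C = 1/(ωC) = 148 Ω
Net reactance X = X_L − X_C = 776 Ω
Z = 210 + j776 Ω
|Z| = √(210² + 776²) = 804 Ω
I = V/|Z| = 31.1 mA
V_R = I·|Z_R| = 0.0311 × 210 = 6.53 V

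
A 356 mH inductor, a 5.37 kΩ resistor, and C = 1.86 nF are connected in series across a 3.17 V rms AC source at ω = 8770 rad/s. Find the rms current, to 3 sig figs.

X_L = ωL = 3120 Ω
X_C = 1/(ωC) = 61300 Ω
Net reactance X = X_L − X_C = -58200 Ω
Z = 5370 − j58200 Ω
|Z| = √(5370² + 58200²) = 58400 Ω
I = V/|Z| = 3.17/58400 = 54.3 μA

54.3 μA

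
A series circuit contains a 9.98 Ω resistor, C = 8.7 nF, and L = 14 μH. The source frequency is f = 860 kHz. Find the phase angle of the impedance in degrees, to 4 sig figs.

79.60°

ω = 2πf = 5.404e+06 rad/s
X_L = ωL = 75.65 Ω
X_C = 1/(ωC) = 21.27 Ω
Net reactance X = X_L − X_C = 54.38 Ω
Z = 9.980 + j54.38 Ω
|Z| = √(9.980² + 54.38²) = 55.29 Ω
∠Z = arctan(54.38/9.980) = 79.60°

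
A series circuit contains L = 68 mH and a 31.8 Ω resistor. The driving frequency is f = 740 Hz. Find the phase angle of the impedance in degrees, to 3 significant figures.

84.3°

ω = 2πf = 4650 rad/s
X_L = ωL = 316 Ω
Z = 31.8 + j316 Ω
|Z| = √(31.8² + 316²) = 318 Ω
∠Z = arctan(316/31.8) = 84.3°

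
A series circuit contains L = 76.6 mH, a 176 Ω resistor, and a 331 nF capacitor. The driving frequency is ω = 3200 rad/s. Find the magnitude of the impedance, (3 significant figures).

X_L = ωL = 245 Ω
X_C = 1/(ωC) = 944 Ω
Net reactance X = X_L − X_C = -699 Ω
Z = 176 − j699 Ω
|Z| = √(176² + 699²) = 721 Ω

721 Ω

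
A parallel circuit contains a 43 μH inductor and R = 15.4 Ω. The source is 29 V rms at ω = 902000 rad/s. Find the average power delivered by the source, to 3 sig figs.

54.6 W

X_L = ωL = 38.8 Ω
Parallel: admittances add. Y = 1/R + 1/(jωL)
Y = (0.0649 − j0.0258) S
|Y| = 0.0699 S → |Z| = 1/|Y| = 14.3 Ω, ∠Z = −∠Y = 21.7°
I = V/|Z| = 2.03 A
P = VI cos φ = 29 × 2.03 × cos(21.7°) = 54.6 W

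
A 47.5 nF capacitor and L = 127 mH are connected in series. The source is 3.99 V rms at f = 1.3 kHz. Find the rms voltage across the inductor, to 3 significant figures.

2.69 V

ω = 2πf = 8168 rad/s
X_L = ωL = 1040 Ω
X_C = 1/(ωC) = 2580 Ω
Net reactance X = X_L − X_C = -1540 Ω
Z = − j1540 Ω
|Z| = √(0² + 1540²) = 1540 Ω
I = V/|Z| = 2.59 mA
V_L = I·|Z_L| = 0.00259 × 1040 = 2.69 V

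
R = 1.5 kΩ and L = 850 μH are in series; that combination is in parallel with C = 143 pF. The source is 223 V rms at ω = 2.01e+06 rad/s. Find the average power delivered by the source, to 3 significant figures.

14.4 W

X_L = ωL = 1710 Ω
X_C = 1/(ωC) = 3480 Ω
Branch 1 (R+jX_L): Z₁ = 1500 + j1710 Ω, |Z₁| = 2270 Ω
Branch 2 (−jX_C): Z₂ = −j3480 Ω
Parallel: Z = Z₁Z₂/(Z₁+Z₂), |Z| = 3410 Ω, ∠Z = 8.45°
I = V/|Z| = 65.4 mA
P = VI cos φ = 223 × 0.0654 × cos(8.45°) = 14.4 W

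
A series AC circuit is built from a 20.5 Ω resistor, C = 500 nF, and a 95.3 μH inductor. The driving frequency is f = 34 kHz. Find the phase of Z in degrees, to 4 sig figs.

ω = 2πf = 213600 rad/s
X_L = ωL = 20.36 Ω
X_C = 1/(ωC) = 9.362 Ω
Net reactance X = X_L − X_C = 11.00 Ω
Z = 20.50 + j11.00 Ω
|Z| = √(20.50² + 11.00²) = 23.26 Ω
∠Z = arctan(11.00/20.50) = 28.21°

28.21°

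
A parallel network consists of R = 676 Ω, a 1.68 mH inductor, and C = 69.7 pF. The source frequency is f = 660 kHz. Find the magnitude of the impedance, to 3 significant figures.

673 Ω

ω = 2πf = 4.147e+06 rad/s
X_L = ωL = 6970 Ω
X_C = 1/(ωC) = 3460 Ω
Parallel: admittances add. Y = 1/R + 1/(jωL) + jωC
Y = (0.00148 + j0.000146) S
|Y| = 0.00149 S → |Z| = 1/|Y| = 673 Ω, ∠Z = −∠Y = -5.62°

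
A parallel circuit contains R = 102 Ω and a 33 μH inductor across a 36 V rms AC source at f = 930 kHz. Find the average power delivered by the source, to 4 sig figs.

ω = 2πf = 5.843e+06 rad/s
X_L = ωL = 192.8 Ω
Parallel: admittances add. Y = 1/R + 1/(jωL)
Y = (0.009804 − j0.005186) S
|Y| = 0.01109 S → |Z| = 1/|Y| = 90.16 Ω, ∠Z = −∠Y = 27.88°
I = V/|Z| = 399.3 mA
P = VI cos φ = 36 × 0.3993 × cos(27.88°) = 12.71 W

12.71 W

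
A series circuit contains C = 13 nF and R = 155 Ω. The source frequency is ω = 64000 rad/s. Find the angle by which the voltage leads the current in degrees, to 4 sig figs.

X_C = 1/(ωC) = 1202 Ω
Z = 155.0 − j1202 Ω
|Z| = √(155.0² + 1202²) = 1212 Ω
∠Z = arctan(-1202/155.0) = -82.65°

-82.65°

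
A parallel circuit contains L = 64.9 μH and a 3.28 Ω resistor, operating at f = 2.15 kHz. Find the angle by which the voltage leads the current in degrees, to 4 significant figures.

75.04°

ω = 2πf = 13510 rad/s
X_L = ωL = 0.8767 Ω
Parallel: admittances add. Y = 1/R + 1/(jωL)
Y = (0.3049 − j1.141) S
|Y| = 1.181 S → |Z| = 1/|Y| = 0.8470 Ω, ∠Z = −∠Y = 75.04°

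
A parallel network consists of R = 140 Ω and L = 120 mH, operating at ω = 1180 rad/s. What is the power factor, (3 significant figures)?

X_L = ωL = 142 Ω
Parallel: admittances add. Y = 1/R + 1/(jωL)
Y = (0.00714 − j0.00706) S
|Y| = 0.0100 S → |Z| = 1/|Y| = 99.6 Ω, ∠Z = −∠Y = 44.7°
cos φ = cos(44.7°) = 0.711

0.711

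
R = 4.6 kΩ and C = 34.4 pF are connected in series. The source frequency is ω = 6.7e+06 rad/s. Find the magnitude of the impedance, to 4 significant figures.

6323 Ω

X_C = 1/(ωC) = 4339 Ω
Z = 4600 − j4339 Ω
|Z| = √(4600² + 4339²) = 6323 Ω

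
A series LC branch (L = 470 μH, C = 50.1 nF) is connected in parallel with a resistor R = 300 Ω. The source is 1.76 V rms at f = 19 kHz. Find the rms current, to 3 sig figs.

ω = 2πf = 119400 rad/s
X_L = ωL = 56.1 Ω
X_C = 1/(ωC) = 167 Ω
Branch 1: Z₁ = R = 300 Ω
Branch 2 (series LC): Z₂ = j(X_L − X_C) = −j111 Ω
Parallel: Z = Z₁Z₂/(Z₁+Z₂), |Z| = 104 Ω, ∠Z = -69.7°
I = V/|Z| = 1.76/104 = 16.9 mA

16.9 mA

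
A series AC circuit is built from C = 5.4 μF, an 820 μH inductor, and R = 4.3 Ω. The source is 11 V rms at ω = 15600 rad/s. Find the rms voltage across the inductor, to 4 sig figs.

X_L = ωL = 12.79 Ω
X_C = 1/(ωC) = 11.87 Ω
Net reactance X = X_L − X_C = 0.9212 Ω
Z = 4.300 + j0.9212 Ω
|Z| = √(4.300² + 0.9212²) = 4.398 Ω
I = V/|Z| = 2.501 A
V_L = I·|Z_L| = 2.501 × 12.79 = 32.00 V

32.00 V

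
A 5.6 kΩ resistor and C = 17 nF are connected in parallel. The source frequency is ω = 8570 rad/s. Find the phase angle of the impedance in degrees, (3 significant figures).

-39.2°

X_C = 1/(ωC) = 6860 Ω
Parallel: admittances add. Y = 1/R + jωC
Y = (0.000179 + j0.000146) S
|Y| = 0.000230 S → |Z| = 1/|Y| = 4340 Ω, ∠Z = −∠Y = -39.2°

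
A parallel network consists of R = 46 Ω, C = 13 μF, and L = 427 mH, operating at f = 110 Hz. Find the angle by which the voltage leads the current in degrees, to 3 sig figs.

-14.4°

ω = 2πf = 691.2 rad/s
X_L = ωL = 295 Ω
X_C = 1/(ωC) = 111 Ω
Parallel: admittances add. Y = 1/R + 1/(jωL) + jωC
Y = (0.0217 + j0.00560) S
|Y| = 0.0224 S → |Z| = 1/|Y| = 44.5 Ω, ∠Z = −∠Y = -14.4°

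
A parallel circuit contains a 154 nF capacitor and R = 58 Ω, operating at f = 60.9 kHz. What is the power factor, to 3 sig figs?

0.281

ω = 2πf = 382600 rad/s
X_C = 1/(ωC) = 17.0 Ω
Parallel: admittances add. Y = 1/R + jωC
Y = (0.0172 + j0.0589) S
|Y| = 0.0614 S → |Z| = 1/|Y| = 16.3 Ω, ∠Z = −∠Y = -73.7°
cos φ = cos(-73.7°) = 0.281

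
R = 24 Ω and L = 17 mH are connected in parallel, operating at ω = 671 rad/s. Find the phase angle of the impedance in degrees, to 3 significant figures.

X_L = ωL = 11.4 Ω
Parallel: admittances add. Y = 1/R + 1/(jωL)
Y = (0.0417 − j0.0877) S
|Y| = 0.0971 S → |Z| = 1/|Y| = 10.3 Ω, ∠Z = −∠Y = 64.6°

64.6°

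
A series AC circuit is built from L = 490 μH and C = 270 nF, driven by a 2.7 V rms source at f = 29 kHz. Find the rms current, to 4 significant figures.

ω = 2πf = 182200 rad/s
X_L = ωL = 89.28 Ω
X_C = 1/(ωC) = 20.33 Ω
Net reactance X = X_L − X_C = 68.96 Ω
Z = j68.96 Ω
|Z| = √(0² + 68.96²) = 68.96 Ω
I = V/|Z| = 2.7/68.96 = 39.15 mA

39.15 mA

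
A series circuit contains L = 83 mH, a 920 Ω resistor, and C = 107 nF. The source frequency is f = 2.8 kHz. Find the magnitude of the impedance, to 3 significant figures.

ω = 2πf = 17590 rad/s
X_L = ωL = 1460 Ω
X_C = 1/(ωC) = 531 Ω
Net reactance X = X_L − X_C = 929 Ω
Z = 920 + j929 Ω
|Z| = √(920² + 929²) = 1310 Ω

1310 Ω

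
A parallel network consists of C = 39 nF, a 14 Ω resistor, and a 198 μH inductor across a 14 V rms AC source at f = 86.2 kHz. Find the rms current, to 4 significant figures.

ω = 2πf = 541600 rad/s
X_L = ωL = 107.2 Ω
X_C = 1/(ωC) = 47.34 Ω
Parallel: admittances add. Y = 1/R + 1/(jωL) + jωC
Y = (0.07143 + j0.01180) S
|Y| = 0.07240 S → |Z| = 1/|Y| = 13.81 Ω, ∠Z = −∠Y = -9.379°
I = V/|Z| = 14/13.81 = 1.014 A

1.014 A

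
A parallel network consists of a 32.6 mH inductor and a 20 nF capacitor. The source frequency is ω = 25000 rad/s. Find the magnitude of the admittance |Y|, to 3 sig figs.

X_L = ωL = 815 Ω
X_C = 1/(ωC) = 2000 Ω
Parallel: admittances add. Y = 1/(jωL) + jωC
Y = (0 − j0.000727) S
|Y| = 0.000727 S → |Z| = 1/|Y| = 1380 Ω, ∠Z = −∠Y = 90.0°

727 μS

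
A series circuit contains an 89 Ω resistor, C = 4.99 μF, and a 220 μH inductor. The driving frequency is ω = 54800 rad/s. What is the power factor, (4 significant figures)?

X_L = ωL = 12.06 Ω
X_C = 1/(ωC) = 3.657 Ω
Net reactance X = X_L − X_C = 8.399 Ω
Z = 89.00 + j8.399 Ω
|Z| = √(89.00² + 8.399²) = 89.40 Ω
∠Z = arctan(8.399/89.00) = 5.391°
cos φ = cos(5.391°) = 0.9956

0.9956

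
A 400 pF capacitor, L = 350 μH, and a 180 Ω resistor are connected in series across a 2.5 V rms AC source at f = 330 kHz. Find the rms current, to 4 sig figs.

4.877 mA

ω = 2πf = 2.073e+06 rad/s
X_L = ωL = 725.7 Ω
X_C = 1/(ωC) = 1206 Ω
Net reactance X = X_L − X_C = -480.0 Ω
Z = 180.0 − j480.0 Ω
|Z| = √(180.0² + 480.0²) = 512.7 Ω
I = V/|Z| = 2.5/512.7 = 4.877 mA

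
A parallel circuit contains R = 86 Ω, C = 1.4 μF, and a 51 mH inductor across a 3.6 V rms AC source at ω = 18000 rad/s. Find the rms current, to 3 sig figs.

96.4 mA

X_L = ωL = 918 Ω
X_C = 1/(ωC) = 39.7 Ω
Parallel: admittances add. Y = 1/R + 1/(jωL) + jωC
Y = (0.0116 + j0.0241) S
|Y| = 0.0268 S → |Z| = 1/|Y| = 37.4 Ω, ∠Z = −∠Y = -64.3°
I = V/|Z| = 3.6/37.4 = 96.4 mA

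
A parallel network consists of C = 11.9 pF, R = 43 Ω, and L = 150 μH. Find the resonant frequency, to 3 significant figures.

3.77 MHz

ω₀ = 1/√(LC) = 1/√(0.00015 × 1.19e-11) = 2.367e+07 rad/s
f₀ = ω₀/(2π) = 3.77 MHz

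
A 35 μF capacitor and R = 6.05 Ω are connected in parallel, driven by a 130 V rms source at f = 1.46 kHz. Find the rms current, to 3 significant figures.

46.9 A

ω = 2πf = 9173 rad/s
X_C = 1/(ωC) = 3.11 Ω
Parallel: admittances add. Y = 1/R + jωC
Y = (0.165 + j0.321) S
|Y| = 0.361 S → |Z| = 1/|Y| = 2.77 Ω, ∠Z = −∠Y = -62.8°
I = V/|Z| = 130/2.77 = 46.9 A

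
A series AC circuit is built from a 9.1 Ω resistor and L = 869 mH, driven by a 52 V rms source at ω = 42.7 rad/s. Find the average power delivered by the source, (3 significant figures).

X_L = ωL = 37.1 Ω
Z = 9.10 + j37.1 Ω
|Z| = √(9.10² + 37.1²) = 38.2 Ω
∠Z = arctan(37.1/9.10) = 76.2°
I = V/|Z| = 1.36 A
P = VI cos φ = 52 × 1.36 × cos(76.2°) = 16.9 W

16.9 W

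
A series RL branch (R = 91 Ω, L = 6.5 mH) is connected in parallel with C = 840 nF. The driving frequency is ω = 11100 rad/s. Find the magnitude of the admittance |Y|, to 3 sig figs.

7.83 mS

X_L = ωL = 72.1 Ω
X_C = 1/(ωC) = 107 Ω
Branch 1 (R+jX_L): Z₁ = 91.0 + j72.1 Ω, |Z₁| = 116 Ω
Branch 2 (−jX_C): Z₂ = −j107 Ω
Parallel: Z = Z₁Z₂/(Z₁+Z₂), |Z| = 128 Ω, ∠Z = -30.5°
|Y| = 1/|Z| = 7.83 mS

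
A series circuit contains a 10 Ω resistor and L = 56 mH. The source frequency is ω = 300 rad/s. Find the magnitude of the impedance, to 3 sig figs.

X_L = ωL = 16.8 Ω
Z = 10.0 + j16.8 Ω
|Z| = √(10.0² + 16.8²) = 19.6 Ω

19.6 Ω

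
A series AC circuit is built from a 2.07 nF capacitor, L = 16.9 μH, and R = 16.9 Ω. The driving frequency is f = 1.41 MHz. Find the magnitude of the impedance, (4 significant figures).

ω = 2πf = 8.859e+06 rad/s
X_L = ωL = 149.7 Ω
X_C = 1/(ωC) = 54.53 Ω
Net reactance X = X_L − X_C = 95.19 Ω
Z = 16.90 + j95.19 Ω
|Z| = √(16.90² + 95.19²) = 96.68 Ω

96.68 Ω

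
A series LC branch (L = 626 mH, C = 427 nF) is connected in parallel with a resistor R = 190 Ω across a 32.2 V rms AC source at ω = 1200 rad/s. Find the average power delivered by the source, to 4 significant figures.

X_L = ωL = 751.2 Ω
X_C = 1/(ωC) = 1952 Ω
Branch 1: Z₁ = R = 190.0 Ω
Branch 2 (series LC): Z₂ = j(X_L − X_C) = −j1200 Ω
Parallel: Z = Z₁Z₂/(Z₁+Z₂), |Z| = 187.7 Ω, ∠Z = -8.994°
I = V/|Z| = 171.6 mA
P = VI cos φ = 32.2 × 0.1716 × cos(-8.994°) = 5.457 W

5.457 W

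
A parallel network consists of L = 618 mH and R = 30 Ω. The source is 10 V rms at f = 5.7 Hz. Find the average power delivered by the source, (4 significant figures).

ω = 2πf = 35.81 rad/s
X_L = ωL = 22.13 Ω
Parallel: admittances add. Y = 1/R + 1/(jωL)
Y = (0.03333 − j0.04518) S
|Y| = 0.05615 S → |Z| = 1/|Y| = 17.81 Ω, ∠Z = −∠Y = 53.58°
I = V/|Z| = 561.5 mA
P = VI cos φ = 10 × 0.5615 × cos(53.58°) = 3.333 W

3.333 W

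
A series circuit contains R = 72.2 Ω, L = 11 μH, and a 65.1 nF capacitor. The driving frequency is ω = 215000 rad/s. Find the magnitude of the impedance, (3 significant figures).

99.9 Ω

X_L = ωL = 2.36 Ω
X_C = 1/(ωC) = 71.4 Ω
Net reactance X = X_L − X_C = -69.1 Ω
Z = 72.2 − j69.1 Ω
|Z| = √(72.2² + 69.1²) = 99.9 Ω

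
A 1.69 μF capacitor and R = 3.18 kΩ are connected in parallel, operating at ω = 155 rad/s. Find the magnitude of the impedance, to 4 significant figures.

X_C = 1/(ωC) = 3818 Ω
Parallel: admittances add. Y = 1/R + jωC
Y = (0.0003145 + j0.0002619) S
|Y| = 0.0004093 S → |Z| = 1/|Y| = 2443 Ω, ∠Z = −∠Y = -39.79°

2443 Ω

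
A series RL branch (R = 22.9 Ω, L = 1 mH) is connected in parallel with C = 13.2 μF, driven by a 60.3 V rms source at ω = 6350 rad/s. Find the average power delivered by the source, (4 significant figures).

147.4 W

X_L = ωL = 6.350 Ω
X_C = 1/(ωC) = 11.93 Ω
Branch 1 (R+jX_L): Z₁ = 22.90 + j6.350 Ω, |Z₁| = 23.76 Ω
Branch 2 (−jX_C): Z₂ = −j11.93 Ω
Parallel: Z = Z₁Z₂/(Z₁+Z₂), |Z| = 12.03 Ω, ∠Z = -60.81°
I = V/|Z| = 5.013 A
P = VI cos φ = 60.3 × 5.013 × cos(-60.81°) = 147.4 W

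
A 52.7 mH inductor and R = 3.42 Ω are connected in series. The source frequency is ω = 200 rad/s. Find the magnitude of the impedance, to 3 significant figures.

X_L = ωL = 10.5 Ω
Z = 3.42 + j10.5 Ω
|Z| = √(3.42² + 10.5²) = 11.1 Ω

11.1 Ω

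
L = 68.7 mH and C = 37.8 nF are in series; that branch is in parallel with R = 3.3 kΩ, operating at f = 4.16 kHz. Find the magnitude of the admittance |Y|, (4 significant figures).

1.312 mS

ω = 2πf = 26140 rad/s
X_L = ωL = 1796 Ω
X_C = 1/(ωC) = 1012 Ω
Branch 1: Z₁ = R = 3300 Ω
Branch 2 (series LC): Z₂ = j(X_L − X_C) = j783.6 Ω
Parallel: Z = Z₁Z₂/(Z₁+Z₂), |Z| = 762.4 Ω, ∠Z = 76.64°
|Y| = 1/|Z| = 1.312 mS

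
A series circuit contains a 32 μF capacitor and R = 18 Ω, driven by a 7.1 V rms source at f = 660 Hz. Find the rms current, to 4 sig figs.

ω = 2πf = 4147 rad/s
X_C = 1/(ωC) = 7.536 Ω
Z = 18.00 − j7.536 Ω
|Z| = √(18.00² + 7.536²) = 19.51 Ω
I = V/|Z| = 7.1/19.51 = 363.8 mA

363.8 mA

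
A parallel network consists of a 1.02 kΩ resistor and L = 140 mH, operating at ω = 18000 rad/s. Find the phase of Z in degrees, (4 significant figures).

22.04°

X_L = ωL = 2520 Ω
Parallel: admittances add. Y = 1/R + 1/(jωL)
Y = (0.0009804 − j0.0003968) S
|Y| = 0.001058 S → |Z| = 1/|Y| = 945.5 Ω, ∠Z = −∠Y = 22.04°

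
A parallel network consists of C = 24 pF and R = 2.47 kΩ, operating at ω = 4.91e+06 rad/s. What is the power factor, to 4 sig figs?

0.9602

X_C = 1/(ωC) = 8486 Ω
Parallel: admittances add. Y = 1/R + jωC
Y = (0.0004049 + j0.0001178) S
|Y| = 0.0004217 S → |Z| = 1/|Y| = 2372 Ω, ∠Z = −∠Y = -16.23°
cos φ = cos(-16.23°) = 0.9602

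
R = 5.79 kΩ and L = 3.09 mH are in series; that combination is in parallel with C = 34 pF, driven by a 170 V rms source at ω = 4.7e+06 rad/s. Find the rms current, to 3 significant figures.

X_L = ωL = 14500 Ω
X_C = 1/(ωC) = 6260 Ω
Branch 1 (R+jX_L): Z₁ = 5790 + j14500 Ω, |Z₁| = 15600 Ω
Branch 2 (−jX_C): Z₂ = −j6260 Ω
Parallel: Z = Z₁Z₂/(Z₁+Z₂), |Z| = 9700 Ω, ∠Z = -76.7°
I = V/|Z| = 170/9700 = 17.5 mA

17.5 mA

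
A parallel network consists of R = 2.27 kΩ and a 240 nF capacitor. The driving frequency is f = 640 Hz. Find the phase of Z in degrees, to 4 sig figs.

ω = 2πf = 4021 rad/s
X_C = 1/(ωC) = 1036 Ω
Parallel: admittances add. Y = 1/R + jωC
Y = (0.0004405 + j0.0009651) S
|Y| = 0.001061 S → |Z| = 1/|Y| = 942.6 Ω, ∠Z = −∠Y = -65.47°

-65.47°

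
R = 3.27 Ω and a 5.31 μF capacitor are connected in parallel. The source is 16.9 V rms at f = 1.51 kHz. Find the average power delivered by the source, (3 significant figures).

ω = 2πf = 9488 rad/s
X_C = 1/(ωC) = 19.8 Ω
Parallel: admittances add. Y = 1/R + jωC
Y = (0.306 + j0.0504) S
|Y| = 0.310 S → |Z| = 1/|Y| = 3.23 Ω, ∠Z = −∠Y = -9.35°
I = V/|Z| = 5.24 A
P = VI cos φ = 16.9 × 5.24 × cos(-9.35°) = 87.3 W

87.3 W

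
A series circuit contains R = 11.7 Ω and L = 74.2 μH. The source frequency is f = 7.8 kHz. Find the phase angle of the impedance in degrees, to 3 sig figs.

ω = 2πf = 49010 rad/s
X_L = ωL = 3.64 Ω
Z = 11.7 + j3.64 Ω
|Z| = √(11.7² + 3.64²) = 12.3 Ω
∠Z = arctan(3.64/11.7) = 17.3°

17.3°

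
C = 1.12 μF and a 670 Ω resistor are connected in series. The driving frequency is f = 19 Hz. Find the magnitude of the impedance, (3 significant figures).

7510 Ω

ω = 2πf = 119.4 rad/s
X_C = 1/(ωC) = 7480 Ω
Z = 670 − j7480 Ω
|Z| = √(670² + 7480²) = 7510 Ω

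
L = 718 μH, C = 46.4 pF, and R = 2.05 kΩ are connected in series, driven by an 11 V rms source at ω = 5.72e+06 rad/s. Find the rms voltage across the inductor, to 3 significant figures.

21.7 V

X_L = ωL = 4110 Ω
X_C = 1/(ωC) = 3770 Ω
Net reactance X = X_L − X_C = 339 Ω
Z = 2050 + j339 Ω
|Z| = √(2050² + 339²) = 2080 Ω
I = V/|Z| = 5.29 mA
V_L = I·|Z_L| = 0.00529 × 4110 = 21.7 V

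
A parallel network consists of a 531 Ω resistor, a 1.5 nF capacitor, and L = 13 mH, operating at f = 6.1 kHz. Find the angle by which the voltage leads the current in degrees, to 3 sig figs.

ω = 2πf = 38330 rad/s
X_L = ωL = 498 Ω
X_C = 1/(ωC) = 17400 Ω
Parallel: admittances add. Y = 1/R + 1/(jωL) + jωC
Y = (0.00188 − j0.00195) S
|Y| = 0.00271 S → |Z| = 1/|Y| = 369 Ω, ∠Z = −∠Y = 46.0°

46.0°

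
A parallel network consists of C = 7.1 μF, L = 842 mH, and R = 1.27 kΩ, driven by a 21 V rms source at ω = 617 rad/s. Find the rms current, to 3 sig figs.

X_L = ωL = 520 Ω
X_C = 1/(ωC) = 228 Ω
Parallel: admittances add. Y = 1/R + 1/(jωL) + jωC
Y = (0.000787 + j0.00246) S
|Y| = 0.00258 S → |Z| = 1/|Y| = 388 Ω, ∠Z = −∠Y = -72.2°
I = V/|Z| = 21/388 = 54.2 mA

54.2 mA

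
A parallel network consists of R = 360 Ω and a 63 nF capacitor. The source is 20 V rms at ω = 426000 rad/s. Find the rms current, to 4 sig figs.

539.6 mA

X_C = 1/(ωC) = 37.26 Ω
Parallel: admittances add. Y = 1/R + jωC
Y = (0.002778 + j0.02684) S
|Y| = 0.02698 S → |Z| = 1/|Y| = 37.06 Ω, ∠Z = −∠Y = -84.09°
I = V/|Z| = 20/37.06 = 539.6 mA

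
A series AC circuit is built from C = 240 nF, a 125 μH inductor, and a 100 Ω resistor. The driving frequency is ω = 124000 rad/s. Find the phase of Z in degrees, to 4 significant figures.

X_L = ωL = 15.50 Ω
X_C = 1/(ωC) = 33.60 Ω
Net reactance X = X_L − X_C = -18.10 Ω
Z = 100.0 − j18.10 Ω
|Z| = √(100.0² + 18.10²) = 101.6 Ω
∠Z = arctan(-18.10/100.0) = -10.26°

-10.26°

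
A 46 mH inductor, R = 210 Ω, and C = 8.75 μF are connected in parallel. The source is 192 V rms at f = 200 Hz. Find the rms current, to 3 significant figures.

ω = 2πf = 1257 rad/s
X_L = ωL = 57.8 Ω
X_C = 1/(ωC) = 90.9 Ω
Parallel: admittances add. Y = 1/R + 1/(jωL) + jωC
Y = (0.00476 − j0.00630) S
|Y| = 0.00790 S → |Z| = 1/|Y| = 127 Ω, ∠Z = −∠Y = 52.9°
I = V/|Z| = 192/127 = 1.52 A

1.52 A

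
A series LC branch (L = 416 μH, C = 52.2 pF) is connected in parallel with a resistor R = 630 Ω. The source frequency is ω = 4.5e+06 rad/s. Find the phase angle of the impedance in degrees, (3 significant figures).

X_L = ωL = 1870 Ω
X_C = 1/(ωC) = 4260 Ω
Branch 1: Z₁ = R = 630 Ω
Branch 2 (series LC): Z₂ = j(X_L − X_C) = −j2390 Ω
Parallel: Z = Z₁Z₂/(Z₁+Z₂), |Z| = 609 Ω, ∠Z = -14.8°

-14.8°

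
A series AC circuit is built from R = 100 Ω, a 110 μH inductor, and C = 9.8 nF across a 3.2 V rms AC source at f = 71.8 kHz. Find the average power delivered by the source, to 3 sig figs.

24.9 mW

ω = 2πf = 451100 rad/s
X_L = ωL = 49.6 Ω
X_C = 1/(ωC) = 226 Ω
Net reactance X = X_L − X_C = -177 Ω
Z = 100 − j177 Ω
|Z| = √(100² + 177²) = 203 Ω
∠Z = arctan(-177/100) = -60.5°
I = V/|Z| = 15.8 mA
P = VI cos φ = 3.2 × 0.0158 × cos(-60.5°) = 24.9 mW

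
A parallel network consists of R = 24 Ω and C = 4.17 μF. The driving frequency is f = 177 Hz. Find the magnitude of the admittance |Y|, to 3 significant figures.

41.9 mS

ω = 2πf = 1112 rad/s
X_C = 1/(ωC) = 216 Ω
Parallel: admittances add. Y = 1/R + jωC
Y = (0.0417 + j0.00464) S
|Y| = 0.0419 S → |Z| = 1/|Y| = 23.9 Ω, ∠Z = −∠Y = -6.35°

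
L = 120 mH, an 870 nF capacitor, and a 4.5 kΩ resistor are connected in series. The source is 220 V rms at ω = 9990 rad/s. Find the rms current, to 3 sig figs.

47.5 mA

X_L = ωL = 1200 Ω
X_C = 1/(ωC) = 115 Ω
Net reactance X = X_L − X_C = 1080 Ω
Z = 4500 + j1080 Ω
|Z| = √(4500² + 1080²) = 4630 Ω
I = V/|Z| = 220/4630 = 47.5 mA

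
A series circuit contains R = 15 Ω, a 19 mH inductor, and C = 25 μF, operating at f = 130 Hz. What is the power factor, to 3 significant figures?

ω = 2πf = 816.8 rad/s
X_L = ωL = 15.5 Ω
X_C = 1/(ωC) = 49.0 Ω
Net reactance X = X_L − X_C = -33.5 Ω
Z = 15.0 − j33.5 Ω
|Z| = √(15.0² + 33.5²) = 36.7 Ω
∠Z = arctan(-33.5/15.0) = -65.8°
cos φ = cos(-65.8°) = 0.409

0.409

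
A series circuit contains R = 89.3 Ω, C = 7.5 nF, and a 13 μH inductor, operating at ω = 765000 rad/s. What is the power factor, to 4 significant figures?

X_L = ωL = 9.945 Ω
X_C = 1/(ωC) = 174.3 Ω
Net reactance X = X_L − X_C = -164.3 Ω
Z = 89.30 − j164.3 Ω
|Z| = √(89.30² + 164.3²) = 187.0 Ω
∠Z = arctan(-164.3/89.30) = -61.48°
cos φ = cos(-61.48°) = 0.4774

0.4774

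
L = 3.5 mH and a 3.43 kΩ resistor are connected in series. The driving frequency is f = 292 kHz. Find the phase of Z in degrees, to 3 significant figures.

ω = 2πf = 1.835e+06 rad/s
X_L = ωL = 6420 Ω
Z = 3430 + j6420 Ω
|Z| = √(3430² + 6420²) = 7280 Ω
∠Z = arctan(6420/3430) = 61.9°

61.9°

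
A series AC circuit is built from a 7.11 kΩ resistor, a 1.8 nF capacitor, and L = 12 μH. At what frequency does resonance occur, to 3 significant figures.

ω₀ = 1/√(LC) = 1/√(1.2e-05 × 1.8e-09) = 6.804e+06 rad/s
f₀ = ω₀/(2π) = 1.08 MHz

1.08 MHz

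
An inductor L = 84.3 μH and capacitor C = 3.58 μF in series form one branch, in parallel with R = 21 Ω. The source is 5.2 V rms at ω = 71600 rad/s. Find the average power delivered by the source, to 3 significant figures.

X_L = ωL = 6.04 Ω
X_C = 1/(ωC) = 3.90 Ω
Branch 1: Z₁ = R = 21.0 Ω
Branch 2 (series LC): Z₂ = j(X_L − X_C) = j2.13 Ω
Parallel: Z = Z₁Z₂/(Z₁+Z₂), |Z| = 2.12 Ω, ∠Z = 84.2°
I = V/|Z| = 2.45 A
P = VI cos φ = 5.2 × 2.45 × cos(84.2°) = 1.29 W

1.29 W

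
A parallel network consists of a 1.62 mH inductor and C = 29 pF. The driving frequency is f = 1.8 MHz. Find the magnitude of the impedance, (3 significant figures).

3660 Ω

ω = 2πf = 1.131e+07 rad/s
X_L = ωL = 18300 Ω
X_C = 1/(ωC) = 3050 Ω
Parallel: admittances add. Y = 1/(jωL) + jωC
Y = (0 + j0.000273) S
|Y| = 0.000273 S → |Z| = 1/|Y| = 3660 Ω, ∠Z = −∠Y = -90.0°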